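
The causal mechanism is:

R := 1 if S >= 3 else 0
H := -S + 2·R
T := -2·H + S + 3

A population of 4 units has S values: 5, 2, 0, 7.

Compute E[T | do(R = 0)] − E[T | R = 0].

Every unit gets R=0 under the intervention. T values become 18, 9, 3, 24; E[T|do(R=0)] = 13.5.
Conditioning on R=0 selects the 2 unit(s) with S ∈ {2, 0}. Their T values: 9, 3. Mean = 6.
Difference = 13.5 − 6 = 7.5.

7.5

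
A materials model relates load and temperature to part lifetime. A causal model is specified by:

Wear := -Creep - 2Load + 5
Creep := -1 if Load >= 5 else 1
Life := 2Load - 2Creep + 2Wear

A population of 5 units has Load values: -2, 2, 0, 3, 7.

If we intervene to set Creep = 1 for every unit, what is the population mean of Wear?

Every unit gets Creep=1 under the intervention. Wear values become 8, 0, 4, -2, -10; E[Wear|do(Creep=1)] = 0.

0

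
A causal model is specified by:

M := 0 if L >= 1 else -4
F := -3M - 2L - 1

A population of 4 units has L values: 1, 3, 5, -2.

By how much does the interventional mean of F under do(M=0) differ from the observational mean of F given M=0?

Under do(M=0), M's equation is replaced by M=0 for every unit. Per-unit F: -3, -7, -11, 3. Mean = -4.5.
Observing M=0 restricts to units where M's equation naturally yields 0: L ∈ {1, 3, 5}. In that subpopulation F = -3, -7, -11, mean -7.
Difference = -4.5 − (-7) = 2.5.

2.5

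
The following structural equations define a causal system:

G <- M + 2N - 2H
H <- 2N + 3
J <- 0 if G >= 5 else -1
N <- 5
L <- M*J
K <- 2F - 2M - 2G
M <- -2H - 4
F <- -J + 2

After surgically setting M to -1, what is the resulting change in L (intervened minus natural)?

The intervention breaks the incoming arrows to M: M <- -2H - 4 no longer applies, and M = -1.
H = 2N + 3  [with N=5]  = 13
G = M + 2N - 2H  [with M=-1, N=5, H=13]  = -17
J = 0 if G >= 5 else -1  [with G=-17]  = -1
L = M*J  [with M=-1, J=-1]  = 1
Without intervention: H = 2N + 3  [with N=5]  = 13; M = -2H - 4  [with H=13]  = -30; G = M + 2N - 2H  [with M=-30, N=5, H=13]  = -46; J = 0 if G >= 5 else -1  [with G=-46]  = -1; L = M*J  [with M=-30, J=-1]  = 30.
Change = 1 − 30 = -29.

-29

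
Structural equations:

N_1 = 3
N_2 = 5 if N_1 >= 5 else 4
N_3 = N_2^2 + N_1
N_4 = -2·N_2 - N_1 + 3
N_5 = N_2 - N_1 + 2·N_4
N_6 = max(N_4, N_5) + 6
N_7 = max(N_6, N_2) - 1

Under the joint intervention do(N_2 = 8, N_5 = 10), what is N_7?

15

The joint intervention fixes N_2 = 8, N_5 = 10, removing each variable's own equation.
N_4 = -2·N_2 - N_1 + 3  [with N_2=8, N_1=3]  = -16
N_6 = max(N_4, N_5) + 6  [with N_4=-16, N_5=10]  = 16
N_7 = max(N_6, N_2) - 1  [with N_6=16, N_2=8]  = 15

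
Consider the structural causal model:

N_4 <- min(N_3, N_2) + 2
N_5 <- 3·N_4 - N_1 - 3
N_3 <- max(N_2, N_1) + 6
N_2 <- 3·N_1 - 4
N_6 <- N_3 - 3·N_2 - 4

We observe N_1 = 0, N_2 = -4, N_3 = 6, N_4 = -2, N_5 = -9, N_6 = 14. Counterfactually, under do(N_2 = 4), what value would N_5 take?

do(N_2=4) replaces the equation N_2 <- 3·N_1 - 4 with the constant N_2 = 4.
N_3 = max(N_2, N_1) + 6  [with N_2=4, N_1=0]  = 10
N_4 = min(N_3, N_2) + 2  [with N_3=10, N_2=4]  = 6
N_5 = 3·N_4 - N_1 - 3  [with N_4=6, N_1=0]  = 15

15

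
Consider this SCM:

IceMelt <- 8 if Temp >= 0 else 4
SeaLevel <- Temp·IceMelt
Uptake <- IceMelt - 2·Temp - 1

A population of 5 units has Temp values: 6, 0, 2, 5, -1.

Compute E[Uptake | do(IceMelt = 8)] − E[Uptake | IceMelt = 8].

Under do(IceMelt=8), IceMelt's equation is replaced by IceMelt=8 for every unit. Per-unit Uptake: -5, 7, 3, -3, 9. Mean = 2.2.
Conditioning on IceMelt=8 selects the 4 unit(s) with Temp ∈ {6, 0, 2, 5}. Their Uptake values: -5, 7, 3, -3. Mean = 0.5.
Difference = 2.2 − 0.5 = 1.7.

1.7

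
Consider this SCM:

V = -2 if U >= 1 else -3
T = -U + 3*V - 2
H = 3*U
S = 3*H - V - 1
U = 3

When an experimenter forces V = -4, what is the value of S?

30

do(V=-4) replaces the equation V = -2 if U >= 1 else -3 with the constant V = -4.
H = 3*U  [with U=3]  = 9
S = 3*H - V - 1  [with H=9, V=-4]  = 30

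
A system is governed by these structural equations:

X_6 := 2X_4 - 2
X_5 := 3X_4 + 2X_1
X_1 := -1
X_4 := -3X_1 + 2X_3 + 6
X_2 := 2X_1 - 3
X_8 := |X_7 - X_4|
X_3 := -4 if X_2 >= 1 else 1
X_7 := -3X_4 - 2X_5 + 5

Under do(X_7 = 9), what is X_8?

2

do(X_7=9) replaces the equation X_7 := -3X_4 - 2X_5 + 5 with the constant X_7 = 9.
X_2 = 2X_1 - 3  [with X_1=-1]  = -5
X_3 = -4 if X_2 >= 1 else 1  [with X_2=-5]  = 1
X_4 = -3X_1 + 2X_3 + 6  [with X_1=-1, X_3=1]  = 11
X_8 = |X_7 - X_4|  [with X_7=9, X_4=11]  = 2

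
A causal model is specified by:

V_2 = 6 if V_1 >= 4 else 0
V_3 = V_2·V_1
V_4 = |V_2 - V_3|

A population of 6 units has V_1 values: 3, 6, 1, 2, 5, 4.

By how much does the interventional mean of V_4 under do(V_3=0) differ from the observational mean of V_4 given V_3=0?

Under do(V_3=0), V_3's equation is replaced by V_3=0 for every unit. Per-unit V_4: 0, 6, 0, 0, 6, 6. Mean = 3.
E[V_4|V_3=0] averages over only the 3 units with V_3=0 (V_1 = 3, 1, 2): V_4 = 0, 0, 0, mean 0.
Difference = 3 − 0 = 3.

3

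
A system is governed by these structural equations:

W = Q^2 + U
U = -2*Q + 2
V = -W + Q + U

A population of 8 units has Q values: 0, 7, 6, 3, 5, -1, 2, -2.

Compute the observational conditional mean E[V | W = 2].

E[V|W=2] averages over only the 2 units with W=2 (Q = 0, 2): V = 0, -2, mean -1.

-1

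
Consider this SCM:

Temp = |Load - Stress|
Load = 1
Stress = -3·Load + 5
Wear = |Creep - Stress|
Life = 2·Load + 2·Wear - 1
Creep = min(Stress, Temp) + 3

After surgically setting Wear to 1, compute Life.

The intervention breaks the incoming arrows to Wear: Wear = |Creep - Stress| no longer applies, and Wear = 1.
Life = 2·Load + 2·Wear - 1  [with Load=1, Wear=1]  = 3

3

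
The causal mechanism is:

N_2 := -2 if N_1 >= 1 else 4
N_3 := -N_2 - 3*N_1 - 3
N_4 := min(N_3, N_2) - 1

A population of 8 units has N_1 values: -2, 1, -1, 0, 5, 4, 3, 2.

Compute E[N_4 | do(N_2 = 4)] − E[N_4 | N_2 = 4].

-7.5

The intervention sets N_2=4 in all 8 units regardless of N_1. Recomputing N_4 per unit gives -2, -11, -5, -8, -23, -20, -17, -14; average -12.5.
E[N_4|N_2=4] averages over only the 3 units with N_2=4 (N_1 = -2, -1, 0): N_4 = -2, -5, -8, mean -5.
Difference = -12.5 − (-5) = -7.5.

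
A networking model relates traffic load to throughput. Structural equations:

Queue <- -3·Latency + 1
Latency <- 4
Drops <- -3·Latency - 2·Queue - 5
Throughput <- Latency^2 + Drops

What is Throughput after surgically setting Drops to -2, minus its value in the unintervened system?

-7

The intervention breaks the incoming arrows to Drops: Drops <- -3·Latency - 2·Queue - 5 no longer applies, and Drops = -2.
Throughput = Latency^2 + Drops  [with Latency=4, Drops=-2]  = 14
Without intervention: Queue = -3·Latency + 1  [with Latency=4]  = -11; Drops = -3·Latency - 2·Queue - 5  [with Latency=4, Queue=-11]  = 5; Throughput = Latency^2 + Drops  [with Latency=4, Drops=5]  = 21.
Change = 14 − 21 = -7.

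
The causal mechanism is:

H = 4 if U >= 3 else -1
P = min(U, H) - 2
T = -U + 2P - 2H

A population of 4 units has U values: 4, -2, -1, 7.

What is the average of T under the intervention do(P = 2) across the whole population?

Under do(P=2), P's equation is replaced by P=2 for every unit. Per-unit T: -8, 8, 7, -11. Mean = -1.

-1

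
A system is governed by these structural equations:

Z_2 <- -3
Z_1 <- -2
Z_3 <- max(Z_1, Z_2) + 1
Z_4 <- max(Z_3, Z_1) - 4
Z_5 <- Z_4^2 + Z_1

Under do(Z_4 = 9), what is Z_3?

-1

Under do(Z_4=9), the mechanism Z_4 <- max(Z_3, Z_1) - 4 is discarded; Z_4 is fixed at 9.
Since Z_3 is not a descendant of the intervened variable, it is unaffected.
Z_3 = max(Z_1, Z_2) + 1  [with Z_1=-2, Z_2=-3]  = -1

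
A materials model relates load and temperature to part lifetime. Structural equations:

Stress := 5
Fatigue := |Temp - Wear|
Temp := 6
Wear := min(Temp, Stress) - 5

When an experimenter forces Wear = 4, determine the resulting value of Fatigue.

The intervention breaks the incoming arrows to Wear: Wear := min(Temp, Stress) - 5 no longer applies, and Wear = 4.
Fatigue = |Temp - Wear|  [with Temp=6, Wear=4]  = 2

2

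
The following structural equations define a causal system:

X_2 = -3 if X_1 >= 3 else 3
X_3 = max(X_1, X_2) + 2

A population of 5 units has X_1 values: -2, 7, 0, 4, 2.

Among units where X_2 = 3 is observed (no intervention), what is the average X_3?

Observing X_2=3 restricts to units where X_2's equation naturally yields 3: X_1 ∈ {-2, 0, 2}. In that subpopulation X_3 = 5, 5, 5, mean 5.

5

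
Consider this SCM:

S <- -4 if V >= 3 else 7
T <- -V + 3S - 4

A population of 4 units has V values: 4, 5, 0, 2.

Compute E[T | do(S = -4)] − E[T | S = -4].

Every unit gets S=-4 under the intervention. T values become -20, -21, -16, -18; E[T|do(S=-4)] = -18.75.
Observing S=-4 restricts to units where S's equation naturally yields -4: V ∈ {4, 5}. In that subpopulation T = -20, -21, mean -20.5.
Difference = -18.75 − (-20.5) = 1.75.

1.75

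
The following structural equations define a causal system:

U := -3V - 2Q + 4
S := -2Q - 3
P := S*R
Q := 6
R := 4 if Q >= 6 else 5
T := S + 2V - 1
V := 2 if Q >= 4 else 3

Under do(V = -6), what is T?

Under do(V=-6), the mechanism V := 2 if Q >= 4 else 3 is discarded; V is fixed at -6.
S = -2Q - 3  [with Q=6]  = -15
T = S + 2V - 1  [with S=-15, V=-6]  = -28

-28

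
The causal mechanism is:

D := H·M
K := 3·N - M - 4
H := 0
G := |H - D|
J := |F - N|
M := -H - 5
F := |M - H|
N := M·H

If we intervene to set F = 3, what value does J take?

The intervention breaks the incoming arrows to F: F := |M - H| no longer applies, and F = 3.
M = -H - 5  [with H=0]  = -5
N = M·H  [with M=-5, H=0]  = 0
J = |F - N|  [with F=3, N=0]  = 3

3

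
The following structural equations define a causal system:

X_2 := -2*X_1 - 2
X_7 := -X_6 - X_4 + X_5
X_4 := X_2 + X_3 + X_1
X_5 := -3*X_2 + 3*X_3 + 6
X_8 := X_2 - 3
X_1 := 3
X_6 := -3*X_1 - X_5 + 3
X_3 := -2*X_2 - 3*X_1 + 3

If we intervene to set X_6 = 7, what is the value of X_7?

48

Intervening sets X_6 = 7 and removes its equation (X_6 := -3*X_1 - X_5 + 3).
X_2 = -2*X_1 - 2  [with X_1=3]  = -8
X_3 = -2*X_2 - 3*X_1 + 3  [with X_2=-8, X_1=3]  = 10
X_4 = X_2 + X_3 + X_1  [with X_2=-8, X_3=10, X_1=3]  = 5
X_5 = -3*X_2 + 3*X_3 + 6  [with X_2=-8, X_3=10]  = 60
X_7 = -X_6 - X_4 + X_5  [with X_6=7, X_4=5, X_5=60]  = 48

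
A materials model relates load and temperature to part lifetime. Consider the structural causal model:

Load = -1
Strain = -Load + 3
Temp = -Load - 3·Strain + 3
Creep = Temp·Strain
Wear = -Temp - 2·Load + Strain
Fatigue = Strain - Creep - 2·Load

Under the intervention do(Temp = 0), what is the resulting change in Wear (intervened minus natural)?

-8

do(Temp=0) replaces the equation Temp = -Load - 3·Strain + 3 with the constant Temp = 0.
Strain = -Load + 3  [with Load=-1]  = 4
Wear = -Temp - 2·Load + Strain  [with Temp=0, Load=-1, Strain=4]  = 6
Without intervention: Strain = -Load + 3  [with Load=-1]  = 4; Temp = -Load - 3·Strain + 3  [with Load=-1, Strain=4]  = -8; Wear = -Temp - 2·Load + Strain  [with Temp=-8, Load=-1, Strain=4]  = 14.
Change = 6 − 14 = -8.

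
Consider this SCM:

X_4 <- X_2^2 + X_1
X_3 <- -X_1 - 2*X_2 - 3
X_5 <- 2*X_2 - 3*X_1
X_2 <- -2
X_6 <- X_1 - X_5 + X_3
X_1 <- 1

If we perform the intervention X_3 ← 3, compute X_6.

The intervention breaks the incoming arrows to X_3: X_3 <- -X_1 - 2*X_2 - 3 no longer applies, and X_3 = 3.
X_5 = 2*X_2 - 3*X_1  [with X_2=-2, X_1=1]  = -7
X_6 = X_1 - X_5 + X_3  [with X_1=1, X_5=-7, X_3=3]  = 11

11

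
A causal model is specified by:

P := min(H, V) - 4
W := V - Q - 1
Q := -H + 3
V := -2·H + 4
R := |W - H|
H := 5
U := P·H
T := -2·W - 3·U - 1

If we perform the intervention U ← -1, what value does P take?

-10

do(U=-1) replaces the equation U := P·H with the constant U = -1.
No directed path runs from U to P, so P keeps its natural value.
V = -2·H + 4  [with H=5]  = -6
P = min(H, V) - 4  [with H=5, V=-6]  = -10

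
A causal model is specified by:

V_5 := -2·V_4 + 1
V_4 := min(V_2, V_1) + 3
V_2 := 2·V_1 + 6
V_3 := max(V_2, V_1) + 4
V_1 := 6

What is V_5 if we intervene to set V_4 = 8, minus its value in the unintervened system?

2

Intervening sets V_4 = 8 and removes its equation (V_4 := min(V_2, V_1) + 3).
V_5 = -2·V_4 + 1  [with V_4=8]  = -15
Without intervention: V_2 = 2·V_1 + 6  [with V_1=6]  = 18; V_4 = min(V_2, V_1) + 3  [with V_2=18, V_1=6]  = 9; V_5 = -2·V_4 + 1  [with V_4=9]  = -17.
Change = -15 − (-17) = 2.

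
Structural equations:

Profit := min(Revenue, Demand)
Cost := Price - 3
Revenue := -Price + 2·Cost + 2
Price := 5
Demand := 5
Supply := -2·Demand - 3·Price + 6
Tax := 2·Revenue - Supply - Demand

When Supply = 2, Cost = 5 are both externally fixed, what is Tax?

Setting Supply = 2, Cost = 5 by intervention discards those variables' equations.
Revenue = -Price + 2·Cost + 2  [with Price=5, Cost=5]  = 7
Tax = 2·Revenue - Supply - Demand  [with Revenue=7, Supply=2, Demand=5]  = 7

7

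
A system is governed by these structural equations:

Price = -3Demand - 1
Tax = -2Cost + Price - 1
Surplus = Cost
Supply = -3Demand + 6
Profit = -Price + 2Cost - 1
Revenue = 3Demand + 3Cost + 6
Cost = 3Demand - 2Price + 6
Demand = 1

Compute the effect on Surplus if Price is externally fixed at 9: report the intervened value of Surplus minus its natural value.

do(Price=9) replaces the equation Price = -3Demand - 1 with the constant Price = 9.
Cost = 3Demand - 2Price + 6  [with Demand=1, Price=9]  = -9
Surplus = Cost  [with Cost=-9]  = -9
Without intervention: Price = -3Demand - 1  [with Demand=1]  = -4; Cost = 3Demand - 2Price + 6  [with Demand=1, Price=-4]  = 17; Surplus = Cost  [with Cost=17]  = 17.
Change = -9 − 17 = -26.

-26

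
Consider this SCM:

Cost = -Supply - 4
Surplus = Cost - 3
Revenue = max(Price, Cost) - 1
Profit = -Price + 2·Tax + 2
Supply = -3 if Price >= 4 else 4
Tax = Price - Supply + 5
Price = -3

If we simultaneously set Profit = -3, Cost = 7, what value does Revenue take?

Under do(Profit = -3, Cost = 7), each intervened variable's structural equation is replaced by its fixed value.
Revenue = max(Price, Cost) - 1  [with Price=-3, Cost=7]  = 6

6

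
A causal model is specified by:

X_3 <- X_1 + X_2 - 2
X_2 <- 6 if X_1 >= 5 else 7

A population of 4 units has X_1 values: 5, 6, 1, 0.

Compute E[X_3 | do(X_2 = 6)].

7

Every unit gets X_2=6 under the intervention. X_3 values become 9, 10, 5, 4; E[X_3|do(X_2=6)] = 7.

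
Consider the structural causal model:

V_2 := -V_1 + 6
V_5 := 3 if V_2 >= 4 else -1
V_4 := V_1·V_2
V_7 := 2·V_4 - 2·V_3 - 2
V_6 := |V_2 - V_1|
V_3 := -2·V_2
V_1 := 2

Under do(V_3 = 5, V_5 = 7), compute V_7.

4

Under do(V_3 = 5, V_5 = 7), each intervened variable's structural equation is replaced by its fixed value.
V_2 = -V_1 + 6  [with V_1=2]  = 4
V_4 = V_1·V_2  [with V_1=2, V_2=4]  = 8
V_7 = 2·V_4 - 2·V_3 - 2  [with V_4=8, V_3=5]  = 4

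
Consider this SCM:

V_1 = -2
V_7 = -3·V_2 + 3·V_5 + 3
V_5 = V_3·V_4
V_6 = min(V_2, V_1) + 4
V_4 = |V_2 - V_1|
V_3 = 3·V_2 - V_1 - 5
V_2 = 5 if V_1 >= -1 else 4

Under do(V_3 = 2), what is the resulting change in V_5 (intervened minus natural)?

do(V_3=2) replaces the equation V_3 = 3·V_2 - V_1 - 5 with the constant V_3 = 2.
V_2 = 5 if V_1 >= -1 else 4  [with V_1=-2]  = 4
V_4 = |V_2 - V_1|  [with V_2=4, V_1=-2]  = 6
V_5 = V_3·V_4  [with V_3=2, V_4=6]  = 12
Without intervention: V_2 = 5 if V_1 >= -1 else 4  [with V_1=-2]  = 4; V_3 = 3·V_2 - V_1 - 5  [with V_2=4, V_1=-2]  = 9; V_4 = |V_2 - V_1|  [with V_2=4, V_1=-2]  = 6; V_5 = V_3·V_4  [with V_3=9, V_4=6]  = 54.
Change = 12 − 54 = -42.

-42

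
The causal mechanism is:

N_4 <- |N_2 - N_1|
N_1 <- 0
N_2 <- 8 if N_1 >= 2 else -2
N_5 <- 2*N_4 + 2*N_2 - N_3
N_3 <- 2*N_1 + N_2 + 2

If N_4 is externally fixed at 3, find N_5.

2

Intervening sets N_4 = 3 and removes its equation (N_4 <- |N_2 - N_1|).
N_2 = 8 if N_1 >= 2 else -2  [with N_1=0]  = -2
N_3 = 2*N_1 + N_2 + 2  [with N_1=0, N_2=-2]  = 0
N_5 = 2*N_4 + 2*N_2 - N_3  [with N_4=3, N_2=-2, N_3=0]  = 2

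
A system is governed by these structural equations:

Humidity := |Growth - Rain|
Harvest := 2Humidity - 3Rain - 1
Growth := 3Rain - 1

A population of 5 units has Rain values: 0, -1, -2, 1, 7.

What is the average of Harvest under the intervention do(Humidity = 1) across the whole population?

Every unit gets Humidity=1 under the intervention. Harvest values become 1, 4, 7, -2, -20; E[Harvest|do(Humidity=1)] = -2.

-2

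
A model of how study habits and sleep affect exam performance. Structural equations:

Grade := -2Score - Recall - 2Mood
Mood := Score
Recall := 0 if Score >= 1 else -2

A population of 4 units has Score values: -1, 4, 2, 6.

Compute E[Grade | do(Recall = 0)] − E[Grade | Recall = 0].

Every unit gets Recall=0 under the intervention. Grade values become 4, -16, -8, -24; E[Grade|do(Recall=0)] = -11.
Observing Recall=0 restricts to units where Recall's equation naturally yields 0: Score ∈ {4, 2, 6}. In that subpopulation Grade = -16, -8, -24, mean -16.
Difference = -11 − (-16) = 5.

5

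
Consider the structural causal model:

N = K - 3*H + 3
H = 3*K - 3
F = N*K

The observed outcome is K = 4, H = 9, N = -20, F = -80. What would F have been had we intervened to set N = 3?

The intervention breaks the incoming arrows to N: N = K - 3*H + 3 no longer applies, and N = 3.
F = N*K  [with N=3, K=4]  = 12

12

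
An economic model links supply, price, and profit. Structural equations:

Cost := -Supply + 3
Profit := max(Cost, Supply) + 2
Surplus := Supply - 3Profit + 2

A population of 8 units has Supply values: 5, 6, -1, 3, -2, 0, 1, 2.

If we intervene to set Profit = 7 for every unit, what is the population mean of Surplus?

-17.25

Under do(Profit=7), Profit's equation is replaced by Profit=7 for every unit. Per-unit Surplus: -14, -13, -20, -16, -21, -19, -18, -17. Mean = -17.25.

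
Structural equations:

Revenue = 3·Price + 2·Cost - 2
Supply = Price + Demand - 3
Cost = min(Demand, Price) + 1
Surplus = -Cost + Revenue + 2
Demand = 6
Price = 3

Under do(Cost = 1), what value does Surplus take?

10

Under do(Cost=1), the mechanism Cost = min(Demand, Price) + 1 is discarded; Cost is fixed at 1.
Revenue = 3·Price + 2·Cost - 2  [with Price=3, Cost=1]  = 9
Surplus = -Cost + Revenue + 2  [with Cost=1, Revenue=9]  = 10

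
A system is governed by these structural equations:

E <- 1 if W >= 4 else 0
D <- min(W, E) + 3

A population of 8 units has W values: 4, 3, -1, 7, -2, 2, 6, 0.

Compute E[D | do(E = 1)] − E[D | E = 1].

Every unit gets E=1 under the intervention. D values become 4, 4, 2, 4, 1, 4, 4, 3; E[D|do(E=1)] = 3.25.
Conditioning on E=1 selects the 3 unit(s) with W ∈ {4, 7, 6}. Their D values: 4, 4, 4. Mean = 4.
Difference = 3.25 − 4 = -0.75.

-0.75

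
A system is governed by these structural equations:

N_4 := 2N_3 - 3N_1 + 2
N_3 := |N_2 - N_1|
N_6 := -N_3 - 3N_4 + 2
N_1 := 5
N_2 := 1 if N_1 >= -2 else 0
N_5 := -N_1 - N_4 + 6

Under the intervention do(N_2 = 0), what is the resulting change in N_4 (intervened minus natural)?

2

Under do(N_2=0), the mechanism N_2 := 1 if N_1 >= -2 else 0 is discarded; N_2 is fixed at 0.
N_3 = |N_2 - N_1|  [with N_2=0, N_1=5]  = 5
N_4 = 2N_3 - 3N_1 + 2  [with N_3=5, N_1=5]  = -3
Without intervention: N_2 = 1 if N_1 >= -2 else 0  [with N_1=5]  = 1; N_3 = |N_2 - N_1|  [with N_2=1, N_1=5]  = 4; N_4 = 2N_3 - 3N_1 + 2  [with N_3=4, N_1=5]  = -5.
Change = -3 − (-5) = 2.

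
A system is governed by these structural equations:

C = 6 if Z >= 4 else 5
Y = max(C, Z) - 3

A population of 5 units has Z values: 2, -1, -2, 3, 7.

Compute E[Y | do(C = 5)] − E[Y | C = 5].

0.4

Every unit gets C=5 under the intervention. Y values become 2, 2, 2, 2, 4; E[Y|do(C=5)] = 2.4.
E[Y|C=5] averages over only the 4 units with C=5 (Z = 2, -1, -2, 3): Y = 2, 2, 2, 2, mean 2.
Difference = 2.4 − 2 = 0.4.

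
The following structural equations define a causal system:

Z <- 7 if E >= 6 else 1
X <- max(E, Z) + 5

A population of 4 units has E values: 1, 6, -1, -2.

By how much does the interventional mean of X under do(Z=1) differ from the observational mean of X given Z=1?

Every unit gets Z=1 under the intervention. X values become 6, 11, 6, 6; E[X|do(Z=1)] = 7.25.
Conditioning on Z=1 selects the 3 unit(s) with E ∈ {1, -1, -2}. Their X values: 6, 6, 6. Mean = 6.
Difference = 7.25 − 6 = 1.25.

1.25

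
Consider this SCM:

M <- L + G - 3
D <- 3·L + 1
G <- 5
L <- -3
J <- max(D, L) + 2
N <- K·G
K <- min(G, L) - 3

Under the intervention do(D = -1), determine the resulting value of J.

1

Intervening sets D = -1 and removes its equation (D <- 3·L + 1).
J = max(D, L) + 2  [with D=-1, L=-3]  = 1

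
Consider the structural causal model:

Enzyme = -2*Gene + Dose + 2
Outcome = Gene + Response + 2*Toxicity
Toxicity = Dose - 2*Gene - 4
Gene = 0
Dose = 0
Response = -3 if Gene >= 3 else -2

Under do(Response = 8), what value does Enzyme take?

Under do(Response=8), the mechanism Response = -3 if Gene >= 3 else -2 is discarded; Response is fixed at 8.
Since Enzyme is not a descendant of the intervened variable, it is unaffected.
Enzyme = -2*Gene + Dose + 2  [with Gene=0, Dose=0]  = 2

2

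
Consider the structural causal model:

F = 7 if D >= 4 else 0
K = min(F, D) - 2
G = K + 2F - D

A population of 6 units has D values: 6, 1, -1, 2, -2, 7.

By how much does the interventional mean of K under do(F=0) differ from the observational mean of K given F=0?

0.25

Every unit gets F=0 under the intervention. K values become -2, -2, -3, -2, -4, -2; E[K|do(F=0)] = -2.5.
E[K|F=0] averages over only the 4 units with F=0 (D = 1, -1, 2, -2): K = -2, -3, -2, -4, mean -2.75.
Difference = -2.5 − (-2.75) = 0.25.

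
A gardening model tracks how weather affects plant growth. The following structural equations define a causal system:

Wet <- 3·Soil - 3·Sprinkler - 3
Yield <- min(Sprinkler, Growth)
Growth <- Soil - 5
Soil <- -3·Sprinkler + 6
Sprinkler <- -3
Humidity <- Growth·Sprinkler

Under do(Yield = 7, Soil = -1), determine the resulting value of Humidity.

The joint intervention fixes Yield = 7, Soil = -1, removing each variable's own equation.
Growth = Soil - 5  [with Soil=-1]  = -6
Humidity = Growth·Sprinkler  [with Growth=-6, Sprinkler=-3]  = 18

18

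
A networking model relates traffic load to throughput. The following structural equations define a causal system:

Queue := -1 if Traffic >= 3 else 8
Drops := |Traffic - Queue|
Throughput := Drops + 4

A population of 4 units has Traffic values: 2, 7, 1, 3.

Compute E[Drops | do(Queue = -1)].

4.25

Under do(Queue=-1), Queue's equation is replaced by Queue=-1 for every unit. Per-unit Drops: 3, 8, 2, 4. Mean = 4.25.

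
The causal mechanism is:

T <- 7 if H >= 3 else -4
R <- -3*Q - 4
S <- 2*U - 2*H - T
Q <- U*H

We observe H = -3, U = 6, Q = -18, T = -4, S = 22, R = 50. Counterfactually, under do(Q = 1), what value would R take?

-7

The intervention breaks the incoming arrows to Q: Q <- U*H no longer applies, and Q = 1.
R = -3*Q - 4  [with Q=1]  = -7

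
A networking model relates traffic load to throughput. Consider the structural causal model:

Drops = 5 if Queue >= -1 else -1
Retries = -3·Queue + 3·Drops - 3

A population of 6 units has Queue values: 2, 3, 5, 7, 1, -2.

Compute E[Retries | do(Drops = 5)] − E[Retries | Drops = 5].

Under do(Drops=5), Drops's equation is replaced by Drops=5 for every unit. Per-unit Retries: 6, 3, -3, -9, 9, 18. Mean = 4.
E[Retries|Drops=5] averages over only the 5 units with Drops=5 (Queue = 2, 3, 5, 7, 1): Retries = 6, 3, -3, -9, 9, mean 1.2.
Difference = 4 − 1.2 = 2.8.

2.8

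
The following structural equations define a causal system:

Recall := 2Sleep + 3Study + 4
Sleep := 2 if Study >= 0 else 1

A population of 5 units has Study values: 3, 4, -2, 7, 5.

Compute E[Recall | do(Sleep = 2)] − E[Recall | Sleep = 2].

-4.05

do(Sleep=2) breaks Sleep's dependence on Study. With Sleep=2 fixed, Recall across the units is 17, 20, 2, 29, 23, mean 18.2.
Observing Sleep=2 restricts to units where Sleep's equation naturally yields 2: Study ∈ {3, 4, 7, 5}. In that subpopulation Recall = 17, 20, 29, 23, mean 22.25.
Difference = 18.2 − 22.25 = -4.05.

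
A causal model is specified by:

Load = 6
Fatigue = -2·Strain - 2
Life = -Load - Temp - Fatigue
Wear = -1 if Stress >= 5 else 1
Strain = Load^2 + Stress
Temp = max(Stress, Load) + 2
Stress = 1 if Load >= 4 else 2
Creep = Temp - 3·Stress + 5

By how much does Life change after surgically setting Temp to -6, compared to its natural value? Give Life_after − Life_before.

do(Temp=-6) replaces the equation Temp = max(Stress, Load) + 2 with the constant Temp = -6.
Stress = 1 if Load >= 4 else 2  [with Load=6]  = 1
Strain = Load^2 + Stress  [with Load=6, Stress=1]  = 37
Fatigue = -2·Strain - 2  [with Strain=37]  = -76
Life = -Load - Temp - Fatigue  [with Load=6, Temp=-6, Fatigue=-76]  = 76
Without intervention: Stress = 1 if Load >= 4 else 2  [with Load=6]  = 1; Strain = Load^2 + Stress  [with Load=6, Stress=1]  = 37; Temp = max(Stress, Load) + 2  [with Stress=1, Load=6]  = 8; Fatigue = -2·Strain - 2  [with Strain=37]  = -76; Life = -Load - Temp - Fatigue  [with Load=6, Temp=8, Fatigue=-76]  = 62.
Change = 76 − 62 = 14.

14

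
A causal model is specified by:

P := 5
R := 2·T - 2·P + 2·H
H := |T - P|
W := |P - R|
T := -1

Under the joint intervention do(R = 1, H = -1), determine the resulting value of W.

4

The joint intervention fixes R = 1, H = -1, removing each variable's own equation.
W = |P - R|  [with P=5, R=1]  = 4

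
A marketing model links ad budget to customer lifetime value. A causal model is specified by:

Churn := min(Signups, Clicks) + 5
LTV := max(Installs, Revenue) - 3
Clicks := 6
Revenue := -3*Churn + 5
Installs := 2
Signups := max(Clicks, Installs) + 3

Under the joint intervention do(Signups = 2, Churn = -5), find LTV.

17

Setting Signups = 2, Churn = -5 by intervention discards those variables' equations.
Revenue = -3*Churn + 5  [with Churn=-5]  = 20
LTV = max(Installs, Revenue) - 3  [with Installs=2, Revenue=20]  = 17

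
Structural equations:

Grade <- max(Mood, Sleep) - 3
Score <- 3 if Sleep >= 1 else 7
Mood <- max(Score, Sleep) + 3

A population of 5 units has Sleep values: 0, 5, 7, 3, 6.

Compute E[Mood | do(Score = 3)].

7.8

Every unit gets Score=3 under the intervention. Mood values become 6, 8, 10, 6, 9; E[Mood|do(Score=3)] = 7.8.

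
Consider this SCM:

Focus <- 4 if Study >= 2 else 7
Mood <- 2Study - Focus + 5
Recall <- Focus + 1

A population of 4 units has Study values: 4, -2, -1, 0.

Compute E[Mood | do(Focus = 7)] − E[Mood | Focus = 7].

Every unit gets Focus=7 under the intervention. Mood values become 6, -6, -4, -2; E[Mood|do(Focus=7)] = -1.5.
E[Mood|Focus=7] averages over only the 3 units with Focus=7 (Study = -2, -1, 0): Mood = -6, -4, -2, mean -4.
Difference = -1.5 − (-4) = 2.5.

2.5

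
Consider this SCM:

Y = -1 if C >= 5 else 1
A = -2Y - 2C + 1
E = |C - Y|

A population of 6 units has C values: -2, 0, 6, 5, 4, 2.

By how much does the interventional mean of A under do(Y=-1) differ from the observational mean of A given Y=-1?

The intervention sets Y=-1 in all 6 units regardless of C. Recomputing A per unit gives 7, 3, -9, -7, -5, -1; average -2.
Conditioning on Y=-1 selects the 2 unit(s) with C ∈ {6, 5}. Their A values: -9, -7. Mean = -8.
Difference = -2 − (-8) = 6.

6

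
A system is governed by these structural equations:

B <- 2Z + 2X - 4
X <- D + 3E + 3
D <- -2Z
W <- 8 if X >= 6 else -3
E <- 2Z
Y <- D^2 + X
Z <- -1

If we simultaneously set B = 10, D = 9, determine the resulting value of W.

Setting B = 10, D = 9 by intervention discards those variables' equations.
E = 2Z  [with Z=-1]  = -2
X = D + 3E + 3  [with D=9, E=-2]  = 6
W = 8 if X >= 6 else -3  [with X=6]  = 8

8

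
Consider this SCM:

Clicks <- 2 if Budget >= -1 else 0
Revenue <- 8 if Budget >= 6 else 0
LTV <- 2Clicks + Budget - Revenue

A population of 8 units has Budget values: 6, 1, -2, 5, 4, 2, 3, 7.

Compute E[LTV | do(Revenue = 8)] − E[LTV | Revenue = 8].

-3.75

The intervention sets Revenue=8 in all 8 units regardless of Budget. Recomputing LTV per unit gives 2, -3, -10, 1, 0, -2, -1, 3; average -1.25.
E[LTV|Revenue=8] averages over only the 2 units with Revenue=8 (Budget = 6, 7): LTV = 2, 3, mean 2.5.
Difference = -1.25 − 2.5 = -3.75.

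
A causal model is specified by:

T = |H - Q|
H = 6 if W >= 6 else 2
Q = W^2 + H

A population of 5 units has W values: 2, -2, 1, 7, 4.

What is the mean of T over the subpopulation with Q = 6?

Observing Q=6 restricts to units where Q's equation naturally yields 6: W ∈ {2, -2}. In that subpopulation T = 4, 4, mean 4.

4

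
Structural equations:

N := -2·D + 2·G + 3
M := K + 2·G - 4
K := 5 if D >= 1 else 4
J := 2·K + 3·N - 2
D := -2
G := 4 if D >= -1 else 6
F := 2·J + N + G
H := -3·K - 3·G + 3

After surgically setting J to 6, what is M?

12

do(J=6) replaces the equation J := 2·K + 3·N - 2 with the constant J = 6.
No directed path runs from J to M, so M keeps its natural value.
K = 5 if D >= 1 else 4  [with D=-2]  = 4
G = 4 if D >= -1 else 6  [with D=-2]  = 6
M = K + 2·G - 4  [with K=4, G=6]  = 12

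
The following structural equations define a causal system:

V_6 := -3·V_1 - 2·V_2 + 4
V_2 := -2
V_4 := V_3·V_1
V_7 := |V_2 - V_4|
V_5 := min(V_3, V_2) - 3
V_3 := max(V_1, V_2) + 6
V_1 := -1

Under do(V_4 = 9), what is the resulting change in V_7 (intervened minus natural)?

The intervention breaks the incoming arrows to V_4: V_4 := V_3·V_1 no longer applies, and V_4 = 9.
V_7 = |V_2 - V_4|  [with V_2=-2, V_4=9]  = 11
Without intervention: V_3 = max(V_1, V_2) + 6  [with V_1=-1, V_2=-2]  = 5; V_4 = V_3·V_1  [with V_3=5, V_1=-1]  = -5; V_7 = |V_2 - V_4|  [with V_2=-2, V_4=-5]  = 3.
Change = 11 − 3 = 8.

8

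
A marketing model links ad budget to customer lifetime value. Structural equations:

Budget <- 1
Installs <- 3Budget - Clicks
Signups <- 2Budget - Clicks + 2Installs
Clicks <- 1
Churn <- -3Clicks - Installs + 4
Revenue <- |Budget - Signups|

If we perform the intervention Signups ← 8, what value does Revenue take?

Under do(Signups=8), the mechanism Signups <- 2Budget - Clicks + 2Installs is discarded; Signups is fixed at 8.
Revenue = |Budget - Signups|  [with Budget=1, Signups=8]  = 7

7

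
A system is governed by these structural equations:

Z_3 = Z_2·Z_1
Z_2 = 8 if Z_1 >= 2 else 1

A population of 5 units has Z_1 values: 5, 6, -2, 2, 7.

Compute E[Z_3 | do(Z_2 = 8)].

The intervention sets Z_2=8 in all 5 units regardless of Z_1. Recomputing Z_3 per unit gives 40, 48, -16, 16, 56; average 28.8.

28.8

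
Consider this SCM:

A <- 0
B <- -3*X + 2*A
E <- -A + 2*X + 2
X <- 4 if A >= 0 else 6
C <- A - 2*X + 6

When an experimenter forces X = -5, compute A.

Under do(X=-5), the mechanism X <- 4 if A >= 0 else 6 is discarded; X is fixed at -5.
A is not downstream of the intervention, so its value is determined by the original equations.

0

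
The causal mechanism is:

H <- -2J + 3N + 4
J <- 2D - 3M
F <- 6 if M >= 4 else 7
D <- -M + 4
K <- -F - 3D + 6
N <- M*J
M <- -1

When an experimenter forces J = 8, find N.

Intervening sets J = 8 and removes its equation (J <- 2D - 3M).
N = M*J  [with M=-1, J=8]  = -8

-8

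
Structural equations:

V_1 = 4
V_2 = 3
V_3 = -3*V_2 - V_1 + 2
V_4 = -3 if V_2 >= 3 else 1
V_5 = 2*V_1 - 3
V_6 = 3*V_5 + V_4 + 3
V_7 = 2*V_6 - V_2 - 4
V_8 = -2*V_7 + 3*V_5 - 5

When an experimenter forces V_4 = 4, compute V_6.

22

Under do(V_4=4), the mechanism V_4 = -3 if V_2 >= 3 else 1 is discarded; V_4 is fixed at 4.
V_5 = 2*V_1 - 3  [with V_1=4]  = 5
V_6 = 3*V_5 + V_4 + 3  [with V_5=5, V_4=4]  = 22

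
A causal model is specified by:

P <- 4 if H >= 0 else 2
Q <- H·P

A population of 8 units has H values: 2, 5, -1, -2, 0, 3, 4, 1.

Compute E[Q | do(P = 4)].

6

The intervention sets P=4 in all 8 units regardless of H. Recomputing Q per unit gives 8, 20, -4, -8, 0, 12, 16, 4; average 6.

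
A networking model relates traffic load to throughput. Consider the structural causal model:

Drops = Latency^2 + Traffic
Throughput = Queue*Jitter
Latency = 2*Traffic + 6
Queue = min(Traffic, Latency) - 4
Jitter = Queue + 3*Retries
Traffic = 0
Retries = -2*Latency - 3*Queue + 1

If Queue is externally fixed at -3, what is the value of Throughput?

27

The intervention breaks the incoming arrows to Queue: Queue = min(Traffic, Latency) - 4 no longer applies, and Queue = -3.
Latency = 2*Traffic + 6  [with Traffic=0]  = 6
Retries = -2*Latency - 3*Queue + 1  [with Latency=6, Queue=-3]  = -2
Jitter = Queue + 3*Retries  [with Queue=-3, Retries=-2]  = -9
Throughput = Queue*Jitter  [with Queue=-3, Jitter=-9]  = 27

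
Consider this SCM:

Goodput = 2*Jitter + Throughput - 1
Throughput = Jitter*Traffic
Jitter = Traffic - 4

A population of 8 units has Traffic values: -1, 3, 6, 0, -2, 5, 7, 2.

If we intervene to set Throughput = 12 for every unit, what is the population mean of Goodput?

8

The intervention sets Throughput=12 in all 8 units regardless of Traffic. Recomputing Goodput per unit gives 1, 9, 15, 3, -1, 13, 17, 7; average 8.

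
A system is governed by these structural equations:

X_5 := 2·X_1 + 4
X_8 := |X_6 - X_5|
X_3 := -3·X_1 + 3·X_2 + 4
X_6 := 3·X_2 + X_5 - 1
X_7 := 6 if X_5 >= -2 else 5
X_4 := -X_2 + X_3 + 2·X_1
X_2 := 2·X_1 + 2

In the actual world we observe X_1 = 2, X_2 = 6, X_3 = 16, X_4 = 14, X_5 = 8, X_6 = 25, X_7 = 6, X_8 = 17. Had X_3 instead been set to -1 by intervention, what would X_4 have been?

-3

The intervention breaks the incoming arrows to X_3: X_3 := -3·X_1 + 3·X_2 + 4 no longer applies, and X_3 = -1.
X_2 = 2·X_1 + 2  [with X_1=2]  = 6
X_4 = -X_2 + X_3 + 2·X_1  [with X_2=6, X_3=-1, X_1=2]  = -3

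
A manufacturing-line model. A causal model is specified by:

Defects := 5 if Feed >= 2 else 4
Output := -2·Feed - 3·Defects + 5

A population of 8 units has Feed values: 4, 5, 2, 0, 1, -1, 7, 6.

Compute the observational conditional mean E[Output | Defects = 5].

Observing Defects=5 restricts to units where Defects's equation naturally yields 5: Feed ∈ {4, 5, 2, 7, 6}. In that subpopulation Output = -18, -20, -14, -24, -22, mean -19.6.

-19.6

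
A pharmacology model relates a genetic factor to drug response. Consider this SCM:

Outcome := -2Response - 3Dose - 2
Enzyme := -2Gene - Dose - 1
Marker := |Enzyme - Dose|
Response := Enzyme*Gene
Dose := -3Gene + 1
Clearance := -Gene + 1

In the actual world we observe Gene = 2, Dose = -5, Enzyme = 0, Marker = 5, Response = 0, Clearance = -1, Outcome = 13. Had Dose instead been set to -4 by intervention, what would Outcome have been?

14

Under do(Dose=-4), the mechanism Dose := -3Gene + 1 is discarded; Dose is fixed at -4.
Enzyme = -2Gene - Dose - 1  [with Gene=2, Dose=-4]  = -1
Response = Enzyme*Gene  [with Enzyme=-1, Gene=2]  = -2
Outcome = -2Response - 3Dose - 2  [with Response=-2, Dose=-4]  = 14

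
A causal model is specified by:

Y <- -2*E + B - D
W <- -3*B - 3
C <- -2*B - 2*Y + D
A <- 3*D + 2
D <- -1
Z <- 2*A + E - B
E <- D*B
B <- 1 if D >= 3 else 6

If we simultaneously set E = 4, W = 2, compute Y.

Setting E = 4, W = 2 by intervention discards those variables' equations.
B = 1 if D >= 3 else 6  [with D=-1]  = 6
Y = -2*E + B - D  [with E=4, B=6, D=-1]  = -1

-1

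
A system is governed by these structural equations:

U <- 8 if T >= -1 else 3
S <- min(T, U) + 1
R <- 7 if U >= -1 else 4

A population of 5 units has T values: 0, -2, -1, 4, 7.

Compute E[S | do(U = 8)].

Under do(U=8), U's equation is replaced by U=8 for every unit. Per-unit S: 1, -1, 0, 5, 8. Mean = 2.6.

2.6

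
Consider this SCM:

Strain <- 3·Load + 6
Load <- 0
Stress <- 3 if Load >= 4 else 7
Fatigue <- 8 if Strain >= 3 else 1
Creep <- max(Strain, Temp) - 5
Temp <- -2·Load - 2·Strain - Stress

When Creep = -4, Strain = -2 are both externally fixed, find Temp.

-3

Under do(Creep = -4, Strain = -2), each intervened variable's structural equation is replaced by its fixed value.
Stress = 3 if Load >= 4 else 7  [with Load=0]  = 7
Temp = -2·Load - 2·Strain - Stress  [with Load=0, Strain=-2, Stress=7]  = -3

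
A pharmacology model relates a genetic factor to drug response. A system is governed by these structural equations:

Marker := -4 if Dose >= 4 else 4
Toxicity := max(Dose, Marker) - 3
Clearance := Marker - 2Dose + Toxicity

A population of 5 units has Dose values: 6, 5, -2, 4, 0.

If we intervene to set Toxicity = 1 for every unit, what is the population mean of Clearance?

Every unit gets Toxicity=1 under the intervention. Clearance values become -15, -13, 9, -11, 5; E[Clearance|do(Toxicity=1)] = -5.

-5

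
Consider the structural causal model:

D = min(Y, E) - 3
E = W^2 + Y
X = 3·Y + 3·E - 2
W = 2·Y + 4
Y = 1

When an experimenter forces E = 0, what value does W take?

Under do(E=0), the mechanism E = W^2 + Y is discarded; E is fixed at 0.
Since W is not a descendant of the intervened variable, it is unaffected.
W = 2·Y + 4  [with Y=1]  = 6

6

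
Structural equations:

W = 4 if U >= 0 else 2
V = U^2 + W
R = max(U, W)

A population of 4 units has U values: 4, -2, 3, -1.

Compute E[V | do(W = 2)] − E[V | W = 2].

do(W=2) breaks W's dependence on U. With W=2 fixed, V across the units is 18, 6, 11, 3, mean 9.5.
Conditioning on W=2 selects the 2 unit(s) with U ∈ {-2, -1}. Their V values: 6, 3. Mean = 4.5.
Difference = 9.5 − 4.5 = 5.

5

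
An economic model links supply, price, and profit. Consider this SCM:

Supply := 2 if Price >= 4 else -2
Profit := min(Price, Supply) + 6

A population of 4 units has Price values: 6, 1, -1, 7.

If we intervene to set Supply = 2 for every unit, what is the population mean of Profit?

The intervention sets Supply=2 in all 4 units regardless of Price. Recomputing Profit per unit gives 8, 7, 5, 8; average 7.

7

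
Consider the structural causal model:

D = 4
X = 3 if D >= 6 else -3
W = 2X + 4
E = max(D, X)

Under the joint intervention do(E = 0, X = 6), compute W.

16

Setting E = 0, X = 6 by intervention discards those variables' equations.
W = 2X + 4  [with X=6]  = 16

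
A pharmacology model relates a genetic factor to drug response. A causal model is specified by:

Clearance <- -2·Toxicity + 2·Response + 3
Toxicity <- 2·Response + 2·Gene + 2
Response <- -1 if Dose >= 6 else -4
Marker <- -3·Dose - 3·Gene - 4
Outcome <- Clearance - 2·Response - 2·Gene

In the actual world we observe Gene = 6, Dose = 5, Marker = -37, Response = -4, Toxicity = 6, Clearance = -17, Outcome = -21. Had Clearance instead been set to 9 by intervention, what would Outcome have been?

Intervening sets Clearance = 9 and removes its equation (Clearance <- -2·Toxicity + 2·Response + 3).
Response = -1 if Dose >= 6 else -4  [with Dose=5]  = -4
Outcome = Clearance - 2·Response - 2·Gene  [with Clearance=9, Response=-4, Gene=6]  = 5

5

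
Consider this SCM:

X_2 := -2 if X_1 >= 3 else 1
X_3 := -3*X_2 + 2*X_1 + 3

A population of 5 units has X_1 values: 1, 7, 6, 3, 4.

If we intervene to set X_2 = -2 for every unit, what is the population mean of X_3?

17.4

The intervention sets X_2=-2 in all 5 units regardless of X_1. Recomputing X_3 per unit gives 11, 23, 21, 15, 17; average 17.4.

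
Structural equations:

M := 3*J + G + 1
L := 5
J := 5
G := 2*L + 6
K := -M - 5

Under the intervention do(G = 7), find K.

do(G=7) replaces the equation G := 2*L + 6 with the constant G = 7.
M = 3*J + G + 1  [with J=5, G=7]  = 23
K = -M - 5  [with M=23]  = -28

-28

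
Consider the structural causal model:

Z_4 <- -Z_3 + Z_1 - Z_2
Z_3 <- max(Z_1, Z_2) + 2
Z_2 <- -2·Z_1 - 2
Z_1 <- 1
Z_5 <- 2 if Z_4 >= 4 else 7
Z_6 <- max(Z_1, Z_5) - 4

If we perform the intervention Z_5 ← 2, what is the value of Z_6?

-2

The intervention breaks the incoming arrows to Z_5: Z_5 <- 2 if Z_4 >= 4 else 7 no longer applies, and Z_5 = 2.
Z_6 = max(Z_1, Z_5) - 4  [with Z_1=1, Z_5=2]  = -2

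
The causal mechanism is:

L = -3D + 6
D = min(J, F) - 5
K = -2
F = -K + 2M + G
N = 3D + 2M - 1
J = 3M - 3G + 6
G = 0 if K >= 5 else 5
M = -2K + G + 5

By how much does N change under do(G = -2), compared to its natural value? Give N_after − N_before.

-71

do(G=-2) replaces the equation G = 0 if K >= 5 else 5 with the constant G = -2.
M = -2K + G + 5  [with K=-2, G=-2]  = 7
F = -K + 2M + G  [with K=-2, M=7, G=-2]  = 14
J = 3M - 3G + 6  [with M=7, G=-2]  = 33
D = min(J, F) - 5  [with J=33, F=14]  = 9
N = 3D + 2M - 1  [with D=9, M=7]  = 40
Without intervention: G = 0 if K >= 5 else 5  [with K=-2]  = 5; M = -2K + G + 5  [with K=-2, G=5]  = 14; F = -K + 2M + G  [with K=-2, M=14, G=5]  = 35; J = 3M - 3G + 6  [with M=14, G=5]  = 33; D = min(J, F) - 5  [with J=33, F=35]  = 28; N = 3D + 2M - 1  [with D=28, M=14]  = 111.
Change = 40 − 111 = -71.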